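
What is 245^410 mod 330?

265

410 in binary is 110011010, i.e. 410 = 256 + 128 + 16 + 8 + 2.
245^1 ≡ 245 (mod 330)
245^2 ≡ 245^2 = 60025 ≡ 295 (mod 330)
245^4 ≡ 295^2 = 87025 ≡ 235 (mod 330)
245^8 ≡ 235^2 = 55225 ≡ 115 (mod 330)
245^16 ≡ 115^2 = 13225 ≡ 25 (mod 330)
245^32 ≡ 25^2 = 625 ≡ 295 (mod 330)
245^64 ≡ 295^2 = 87025 ≡ 235 (mod 330)
245^128 ≡ 235^2 = 55225 ≡ 115 (mod 330)
245^256 ≡ 115^2 = 13225 ≡ 25 (mod 330)
245^410 = 245^256 * 245^128 * 245^16 * 245^8 * 245^2 ≡ 25 * 115 * 25 * 115 * 295 (mod 330).
Accumulate the product:
25 * 115 = 2875 ≡ 235
235 * 25 = 5875 ≡ 265
265 * 115 = 30475 ≡ 115
115 * 295 = 33925 ≡ 265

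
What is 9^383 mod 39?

3

383 in binary is 101111111, i.e. 383 = 256 + 64 + 32 + 16 + 8 + 4 + 2 + 1.
9^1 ≡ 9 (mod 39)
9^2 ≡ 9^2 = 81 ≡ 3 (mod 39)
9^4 ≡ 3^2 = 9 (mod 39)
9^8 ≡ 9^2 = 81 ≡ 3 (mod 39)
9^16 ≡ 3^2 = 9 (mod 39)
9^32 ≡ 9^2 = 81 ≡ 3 (mod 39)
9^64 ≡ 3^2 = 9 (mod 39)
9^128 ≡ 9^2 = 81 ≡ 3 (mod 39)
9^256 ≡ 3^2 = 9 (mod 39)
9^383 = 9^256 · 9^64 · 9^32 · 9^16 · 9^8 · 9^4 · 9^2 · 9^1 ≡ 9 · 9 · 3 · 9 · 3 · 9 · 3 · 9 (mod 39).
Accumulate the product:
9 · 9 = 81 ≡ 3
3 · 3 = 9
9 · 9 = 81 ≡ 3
3 · 3 = 9
9 · 9 = 81 ≡ 3
3 · 3 = 9
9 · 9 = 81 ≡ 3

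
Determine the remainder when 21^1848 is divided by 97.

Using repeated squaring:
1848 in binary is 11100111000, i.e. 1848 = 1024 + 512 + 256 + 32 + 16 + 8.
21^1 ≡ 21 (mod 97)
21^2 ≡ 21^2 = 441 ≡ 53 (mod 97)
21^4 ≡ 53^2 = 2809 ≡ 93 (mod 97)
21^8 ≡ 93^2 = 8649 ≡ 16 (mod 97)
21^16 ≡ 16^2 = 256 ≡ 62 (mod 97)
21^32 ≡ 62^2 = 3844 ≡ 61 (mod 97)
21^64 ≡ 61^2 = 3721 ≡ 35 (mod 97)
21^128 ≡ 35^2 = 1225 ≡ 61 (mod 97)
21^256 ≡ 61^2 = 3721 ≡ 35 (mod 97)
21^512 ≡ 35^2 = 1225 ≡ 61 (mod 97)
21^1024 ≡ 61^2 = 3721 ≡ 35 (mod 97)
21^1848 = 21^1024 * 21^512 * 21^256 * 21^32 * 21^16 * 21^8 ≡ 35 * 61 * 35 * 61 * 62 * 16 (mod 97).
Accumulate the product:
35 * 61 = 2135 ≡ 1
1 * 35 = 35
35 * 61 = 2135 ≡ 1
1 * 62 = 62
62 * 16 = 992 ≡ 22

22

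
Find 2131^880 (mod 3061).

By square-and-multiply:
880 in binary is 1101110000, i.e. 880 = 512 + 256 + 64 + 32 + 16.
2131^1 ≡ 2131 (mod 3061)
2131^2 ≡ 2131^2 = 4541161 ≡ 1698 (mod 3061)
2131^4 ≡ 1698^2 = 2883204 ≡ 2803 (mod 3061)
2131^8 ≡ 2803^2 = 7856809 ≡ 2283 (mod 3061)
2131^16 ≡ 2283^2 = 5212089 ≡ 2267 (mod 3061)
2131^32 ≡ 2267^2 = 5139289 ≡ 2931 (mod 3061)
2131^64 ≡ 2931^2 = 8590761 ≡ 1595 (mod 3061)
2131^128 ≡ 1595^2 = 2544025 ≡ 334 (mod 3061)
2131^256 ≡ 334^2 = 111556 ≡ 1360 (mod 3061)
2131^512 ≡ 1360^2 = 1849600 ≡ 756 (mod 3061)
2131^880 = 2131^512 × 2131^256 × 2131^64 × 2131^32 × 2131^16 ≡ 756 × 1360 × 1595 × 2931 × 2267 (mod 3061).
Accumulate the product:
756 × 1360 = 1028160 ≡ 2725
2725 × 1595 = 4346375 ≡ 2816
2816 × 2931 = 8253696 ≡ 1240
1240 × 2267 = 2811080 ≡ 1082

1082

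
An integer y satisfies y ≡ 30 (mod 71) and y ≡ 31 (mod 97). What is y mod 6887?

71⁻¹ mod 97: 71·41 ≡ 1 (mod 97), so 71⁻¹ ≡ 41.
y = 30 + 71·((31 − 30)·41 mod 97) = 30 + 71·41 = 2941.
Check: 2941 mod 71 = 30, 2941 mod 97 = 31. ✓

2941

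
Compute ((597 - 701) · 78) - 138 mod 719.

597 - 701 = -104 ≡ 615 (mod 719)
615 · 78 = 47970 ≡ 516 (mod 719)
516 - 138 = 378

378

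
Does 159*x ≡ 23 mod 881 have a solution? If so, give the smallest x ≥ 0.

gcd(159, 881) = 1, so a unique solution mod 881 exists.
159⁻¹ ≡ 338 (mod 881).
x ≡ 338*23 ≡ 726 (mod 881).

726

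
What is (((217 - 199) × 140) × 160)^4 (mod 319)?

217 - 199 = 18
18 × 140 = 2520 ≡ 287 (mod 319)
287 × 160 = 45920 ≡ 303 (mod 319)
(303)^4 ≡ 141 (mod 319)

141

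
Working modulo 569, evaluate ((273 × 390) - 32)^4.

172

273 × 390 = 106470 ≡ 67 (mod 569)
67 - 32 = 35
(35)^4 ≡ 172 (mod 569)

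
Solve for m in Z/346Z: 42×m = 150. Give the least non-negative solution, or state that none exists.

gcd(42, 346) = 2, and 2 | 150, so solutions exist.
Divide through by 2: 21×m ≡ 75 (mod 173).
21⁻¹ ≡ 33 (mod 173).
m ≡ 33×75 ≡ 53 (mod 173).
The smallest non-negative solution is m = 53.

53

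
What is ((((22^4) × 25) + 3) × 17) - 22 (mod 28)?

(22)^4 ≡ 8 (mod 28)
8 × 25 = 200 ≡ 4 (mod 28)
4 + 3 = 7
7 × 17 = 119 ≡ 7 (mod 28)
7 - 22 = -15 ≡ 13 (mod 28)

13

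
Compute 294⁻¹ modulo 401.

Apply the Euclidean algorithm and back-substitute:
401 = 1·294 + 107
294 = 2·107 + 80
107 = 1·80 + 27
80 = 2·27 + 26
27 = 1·26 + 1
26 = 26·1 + 0
gcd(294, 401) = 1, so the inverse exists.
Back-substitute for 1:
1 = 1·27 − 1·26
  = −1·80 + 3·27
  = 3·107 − 4·80
  = −4·294 + 11·107
  = 11·401 − 15·294
So 294⁻¹ ≡ −15 ≡ 386 (mod 401).

386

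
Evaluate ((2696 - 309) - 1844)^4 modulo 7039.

2696 - 309 = 2387
2387 - 1844 = 543
(543)^4 ≡ 3089 (mod 7039)

3089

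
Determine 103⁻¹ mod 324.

151

324 = 3·103 + 15
103 = 6·15 + 13
15 = 1·13 + 2
13 = 6·2 + 1
2 = 2·1 + 0
gcd(103, 324) = 1, so the inverse exists.
Back-substitute for 1:
1 = 1·13 − 6·2
  = −6·15 + 7·13
  = 7·103 − 48·15
  = −48·324 + 151·103
So 103⁻¹ ≡ 151 (mod 324).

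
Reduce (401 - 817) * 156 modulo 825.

279

401 - 817 = -416 ≡ 409 (mod 825)
409 * 156 = 63804 ≡ 279 (mod 825)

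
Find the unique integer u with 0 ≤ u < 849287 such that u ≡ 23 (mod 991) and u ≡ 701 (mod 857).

372639

991⁻¹ mod 857: 991*582 ≡ 1 (mod 857), so 991⁻¹ ≡ 582.
u = 23 + 991*((701 − 23)*582 mod 857) = 23 + 991*376 = 372639.
Check: 372639 mod 991 = 23, 372639 mod 857 = 701. ✓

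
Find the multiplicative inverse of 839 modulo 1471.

668

1471 = 1*839 + 632
839 = 1*632 + 207
632 = 3*207 + 11
207 = 18*11 + 9
11 = 1*9 + 2
9 = 4*2 + 1
2 = 2*1 + 0
gcd(839, 1471) = 1, so the inverse exists.
Bézout: 1 = −381*1471 + 668*839.
So 839⁻¹ ≡ 668 (mod 1471).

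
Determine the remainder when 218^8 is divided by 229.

225

Using repeated squaring:
218^1 ≡ 218 (mod 229)
218^2 ≡ 218^2 = 47524 ≡ 121 (mod 229)
218^4 ≡ 121^2 = 14641 ≡ 214 (mod 229)
218^8 ≡ 214^2 = 45796 ≡ 225 (mod 229)
So 218^8 ≡ 225 (mod 229).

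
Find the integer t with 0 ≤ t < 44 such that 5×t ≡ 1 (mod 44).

Apply the Euclidean algorithm and back-substitute:
44 = 8×5 + 4
5 = 1×4 + 1
4 = 4×1 + 0
gcd(5, 44) = 1, so the inverse exists.
Bézout: 1 = −1×44 + 9×5.
So 5⁻¹ ≡ 9 (mod 44).

9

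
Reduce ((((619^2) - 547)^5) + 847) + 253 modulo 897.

(619)^2 ≡ 142 (mod 897)
142 - 547 = -405 ≡ 492 (mod 897)
(492)^5 ≡ 813 (mod 897)
813 + 847 = 1660 ≡ 763 (mod 897)
763 + 253 = 1016 ≡ 119 (mod 897)

119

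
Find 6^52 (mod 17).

4

By square-and-multiply:
52 in binary is 110100, i.e. 52 = 32 + 16 + 4.
6^1 ≡ 6 (mod 17)
6^2 ≡ 6^2 = 36 ≡ 2 (mod 17)
6^4 ≡ 2^2 = 4 (mod 17)
6^8 ≡ 4^2 = 16 (mod 17)
6^16 ≡ 16^2 = 256 ≡ 1 (mod 17)
6^32 ≡ 1^2 = 1 (mod 17)
6^52 = 6^32 × 6^16 × 6^4 ≡ 1 × 1 × 4 (mod 17).
Accumulate the product:
1 × 1 = 1
1 × 4 = 4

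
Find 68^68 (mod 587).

Using repeated squaring:
68^1 ≡ 68 (mod 587)
68^2 ≡ 68^2 = 4624 ≡ 515 (mod 587)
68^4 ≡ 515^2 = 265225 ≡ 488 (mod 587)
68^8 ≡ 488^2 = 238144 ≡ 409 (mod 587)
68^16 ≡ 409^2 = 167281 ≡ 573 (mod 587)
68^32 ≡ 573^2 = 328329 ≡ 196 (mod 587)
68^64 ≡ 196^2 = 38416 ≡ 261 (mod 587)
68^68 = 68^64 × 68^4 ≡ 261 × 488 (mod 587).
261 × 488 = 127368 ≡ 576 (mod 587).

576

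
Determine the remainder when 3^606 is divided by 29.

6

By square-and-multiply:
3^1 ≡ 3 (mod 29)
3^2 ≡ 3^2 = 9 (mod 29)
3^4 ≡ 9^2 = 81 ≡ 23 (mod 29)
3^8 ≡ 23^2 = 529 ≡ 7 (mod 29)
3^16 ≡ 7^2 = 49 ≡ 20 (mod 29)
3^32 ≡ 20^2 = 400 ≡ 23 (mod 29)
3^64 ≡ 23^2 = 529 ≡ 7 (mod 29)
3^128 ≡ 7^2 = 49 ≡ 20 (mod 29)
3^256 ≡ 20^2 = 400 ≡ 23 (mod 29)
3^512 ≡ 23^2 = 529 ≡ 7 (mod 29)
3^606 = 3^512 · 3^64 · 3^16 · 3^8 · 3^4 · 3^2 ≡ 7 · 7 · 20 · 7 · 23 · 9 (mod 29).
Accumulate the product:
7 · 7 = 49 ≡ 20
20 · 20 = 400 ≡ 23
23 · 7 = 161 ≡ 16
16 · 23 = 368 ≡ 20
20 · 9 = 180 ≡ 6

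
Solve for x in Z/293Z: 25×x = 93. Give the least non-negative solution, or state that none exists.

gcd(25, 293) = 1, so a unique solution mod 293 exists.
25⁻¹ ≡ 211 (mod 293).
x ≡ 211×93 ≡ 285 (mod 293).

285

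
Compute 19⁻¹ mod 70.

Apply the Euclidean algorithm and back-substitute:
70 = 3*19 + 13
19 = 1*13 + 6
13 = 2*6 + 1
6 = 6*1 + 0
gcd(19, 70) = 1, so the inverse exists.
Back-substitute for 1:
1 = 1*13 − 2*6
  = −2*19 + 3*13
  = 3*70 − 11*19
So 19⁻¹ ≡ −11 ≡ 59 (mod 70).

59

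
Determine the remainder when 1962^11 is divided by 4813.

1737

11 in binary is 1011, i.e. 11 = 8 + 2 + 1.
1962^1 ≡ 1962 (mod 4813)
1962^2 ≡ 1962^2 = 3849444 ≡ 3857 (mod 4813)
1962^4 ≡ 3857^2 = 14876449 ≡ 4279 (mod 4813)
1962^8 ≡ 4279^2 = 18309841 ≡ 1189 (mod 4813)
1962^11 = 1962^8 × 1962^2 × 1962^1 ≡ 1189 × 3857 × 1962 (mod 4813).
Accumulate the product:
1189 × 3857 = 4585973 ≡ 3997
3997 × 1962 = 7842114 ≡ 1737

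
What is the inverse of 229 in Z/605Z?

214

Apply the Euclidean algorithm and back-substitute:
605 = 2*229 + 147
229 = 1*147 + 82
147 = 1*82 + 65
82 = 1*65 + 17
65 = 3*17 + 14
17 = 1*14 + 3
14 = 4*3 + 2
3 = 1*2 + 1
2 = 2*1 + 0
gcd(229, 605) = 1, so the inverse exists.
Bézout: 1 = −81*605 + 214*229.
So 229⁻¹ ≡ 214 (mod 605).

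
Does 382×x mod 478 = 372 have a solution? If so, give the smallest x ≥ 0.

gcd(382, 478) = 2, and 2 | 372, so solutions exist.
Divide through by 2: 191×x ≡ 186 (mod 239).
191⁻¹ ≡ 234 (mod 239).
x ≡ 234×186 ≡ 26 (mod 239).
The smallest non-negative solution is x = 26.

26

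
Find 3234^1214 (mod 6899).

1214 in binary is 10010111110, i.e. 1214 = 1024 + 128 + 32 + 16 + 8 + 4 + 2.
3234^1 ≡ 3234 (mod 6899)
3234^2 ≡ 3234^2 = 10458756 ≡ 6771 (mod 6899)
3234^4 ≡ 6771^2 = 45846441 ≡ 2586 (mod 6899)
3234^8 ≡ 2586^2 = 6687396 ≡ 2265 (mod 6899)
3234^16 ≡ 2265^2 = 5130225 ≡ 4268 (mod 6899)
3234^32 ≡ 4268^2 = 18215824 ≡ 2464 (mod 6899)
3234^64 ≡ 2464^2 = 6071296 ≡ 176 (mod 6899)
3234^128 ≡ 176^2 = 30976 ≡ 3380 (mod 6899)
3234^256 ≡ 3380^2 = 11424400 ≡ 6555 (mod 6899)
3234^512 ≡ 6555^2 = 42968025 ≡ 1053 (mod 6899)
3234^1024 ≡ 1053^2 = 1108809 ≡ 4969 (mod 6899)
3234^1214 = 3234^1024 · 3234^128 · 3234^32 · 3234^16 · 3234^8 · 3234^4 · 3234^2 ≡ 4969 · 3380 · 2464 · 4268 · 2265 · 2586 · 6771 (mod 6899).
Accumulate the product:
4969 · 3380 = 16795220 ≡ 3054
3054 · 2464 = 7525056 ≡ 5146
5146 · 4268 = 21963128 ≡ 3611
3611 · 2265 = 8178915 ≡ 3600
3600 · 2586 = 9309600 ≡ 2849
2849 · 6771 = 19290579 ≡ 975

975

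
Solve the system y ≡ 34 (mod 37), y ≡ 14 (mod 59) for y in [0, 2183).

663

37⁻¹ mod 59: 37·8 ≡ 1 (mod 59), so 37⁻¹ ≡ 8.
y = 34 + 37·((14 − 34)·8 mod 59) = 34 + 37·17 = 663.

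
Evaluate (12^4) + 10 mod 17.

6

(12)^4 ≡ 13 (mod 17)
13 + 10 = 23 ≡ 6 (mod 17)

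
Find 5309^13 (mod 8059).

Compute successive squares:
5309^1 ≡ 5309 (mod 8059)
5309^2 ≡ 5309^2 = 28185481 ≡ 3158 (mod 8059)
5309^4 ≡ 3158^2 = 9972964 ≡ 3981 (mod 8059)
5309^8 ≡ 3981^2 = 15848361 ≡ 4367 (mod 8059)
5309^13 = 5309^8 × 5309^4 × 5309^1 ≡ 4367 × 3981 × 5309 (mod 8059).
Accumulate the product:
4367 × 3981 = 17385027 ≡ 1764
1764 × 5309 = 9365076 ≡ 518

518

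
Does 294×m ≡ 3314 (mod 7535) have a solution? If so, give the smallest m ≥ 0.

gcd(294, 7535) = 1, so a unique solution mod 7535 exists.
294⁻¹ ≡ 5254 (mod 7535).
m ≡ 5254×3314 ≡ 5906 (mod 7535).

5906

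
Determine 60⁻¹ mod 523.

523 = 8*60 + 43
60 = 1*43 + 17
43 = 2*17 + 9
17 = 1*9 + 8
9 = 1*8 + 1
8 = 8*1 + 0
gcd(60, 523) = 1, so the inverse exists.
Back-substitute for 1:
1 = 1*9 − 1*8
  = −1*17 + 2*9
  = 2*43 − 5*17
  = −5*60 + 7*43
  = 7*523 − 61*60
So 60⁻¹ ≡ −61 ≡ 462 (mod 523).

462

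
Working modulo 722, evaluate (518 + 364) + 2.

518 + 364 = 882 ≡ 160 (mod 722)
160 + 2 = 162

162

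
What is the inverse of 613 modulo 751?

751 = 1*613 + 138
613 = 4*138 + 61
138 = 2*61 + 16
61 = 3*16 + 13
16 = 1*13 + 3
13 = 4*3 + 1
3 = 3*1 + 0
gcd(613, 751) = 1, so the inverse exists.
Back-substitute for 1:
1 = 1*13 − 4*3
  = −4*16 + 5*13
  = 5*61 − 19*16
  = −19*138 + 43*61
  = 43*613 − 191*138
  = −191*751 + 234*613
So 613⁻¹ ≡ 234 (mod 751).

234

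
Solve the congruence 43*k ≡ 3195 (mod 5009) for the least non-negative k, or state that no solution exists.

3103

gcd(43, 5009) = 1, so a unique solution mod 5009 exists.
43⁻¹ ≡ 233 (mod 5009).
k ≡ 233*3195 ≡ 3103 (mod 5009).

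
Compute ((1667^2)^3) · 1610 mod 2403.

1655

(1667)^2 ≡ 1021 (mod 2403)
(1021)^3 ≡ 307 (mod 2403)
307 · 1610 = 494270 ≡ 1655 (mod 2403)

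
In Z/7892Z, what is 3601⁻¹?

4129

Apply the Euclidean algorithm and back-substitute:
7892 = 2×3601 + 690
3601 = 5×690 + 151
690 = 4×151 + 86
151 = 1×86 + 65
86 = 1×65 + 21
65 = 3×21 + 2
21 = 10×2 + 1
2 = 2×1 + 0
gcd(3601, 7892) = 1, so the inverse exists.
Bézout: 1 = 1717×7892 − 3763×3601.
So 3601⁻¹ ≡ −3763 ≡ 4129 (mod 7892).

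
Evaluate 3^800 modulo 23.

800 in binary is 1100100000, i.e. 800 = 512 + 256 + 32.
3^1 ≡ 3 (mod 23)
3^2 ≡ 3^2 = 9 (mod 23)
3^4 ≡ 9^2 = 81 ≡ 12 (mod 23)
3^8 ≡ 12^2 = 144 ≡ 6 (mod 23)
3^16 ≡ 6^2 = 36 ≡ 13 (mod 23)
3^32 ≡ 13^2 = 169 ≡ 8 (mod 23)
3^64 ≡ 8^2 = 64 ≡ 18 (mod 23)
3^128 ≡ 18^2 = 324 ≡ 2 (mod 23)
3^256 ≡ 2^2 = 4 (mod 23)
3^512 ≡ 4^2 = 16 (mod 23)
3^800 = 3^512 * 3^256 * 3^32 ≡ 16 * 4 * 8 (mod 23).
Accumulate the product:
16 * 4 = 64 ≡ 18
18 * 8 = 144 ≡ 6

6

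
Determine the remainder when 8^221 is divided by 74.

Compute successive squares:
221 in binary is 11011101, i.e. 221 = 128 + 64 + 16 + 8 + 4 + 1.
8^1 ≡ 8 (mod 74)
8^2 ≡ 8^2 = 64 (mod 74)
8^4 ≡ 64^2 = 4096 ≡ 26 (mod 74)
8^8 ≡ 26^2 = 676 ≡ 10 (mod 74)
8^16 ≡ 10^2 = 100 ≡ 26 (mod 74)
8^32 ≡ 26^2 = 676 ≡ 10 (mod 74)
8^64 ≡ 10^2 = 100 ≡ 26 (mod 74)
8^128 ≡ 26^2 = 676 ≡ 10 (mod 74)
8^221 = 8^128 × 8^64 × 8^16 × 8^8 × 8^4 × 8^1 ≡ 10 × 26 × 26 × 10 × 26 × 8 (mod 74).
Accumulate the product:
10 × 26 = 260 ≡ 38
38 × 26 = 988 ≡ 26
26 × 10 = 260 ≡ 38
38 × 26 = 988 ≡ 26
26 × 8 = 208 ≡ 60

60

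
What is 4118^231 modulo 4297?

1438

Compute successive squares:
231 in binary is 11100111, i.e. 231 = 128 + 64 + 32 + 4 + 2 + 1.
4118^1 ≡ 4118 (mod 4297)
4118^2 ≡ 4118^2 = 16957924 ≡ 1962 (mod 4297)
4118^4 ≡ 1962^2 = 3849444 ≡ 3629 (mod 4297)
4118^8 ≡ 3629^2 = 13169641 ≡ 3633 (mod 4297)
4118^16 ≡ 3633^2 = 13198689 ≡ 2602 (mod 4297)
4118^32 ≡ 2602^2 = 6770404 ≡ 2629 (mod 4297)
4118^64 ≡ 2629^2 = 6911641 ≡ 2065 (mod 4297)
4118^128 ≡ 2065^2 = 4264225 ≡ 1601 (mod 4297)
4118^231 = 4118^128 · 4118^64 · 4118^32 · 4118^4 · 4118^2 · 4118^1 ≡ 1601 · 2065 · 2629 · 3629 · 1962 · 4118 (mod 4297).
Accumulate the product:
1601 · 2065 = 3306065 ≡ 1672
1672 · 2629 = 4395688 ≡ 4154
4154 · 3629 = 15074866 ≡ 990
990 · 1962 = 1942380 ≡ 136
136 · 4118 = 560048 ≡ 1438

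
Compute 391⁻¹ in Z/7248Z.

6247

7248 = 18×391 + 210
391 = 1×210 + 181
210 = 1×181 + 29
181 = 6×29 + 7
29 = 4×7 + 1
7 = 7×1 + 0
gcd(391, 7248) = 1, so the inverse exists.
Bézout: 1 = 54×7248 − 1001×391.
So 391⁻¹ ≡ −1001 ≡ 6247 (mod 7248).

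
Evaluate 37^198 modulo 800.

By square-and-multiply:
198 in binary is 11000110, i.e. 198 = 128 + 64 + 4 + 2.
37^1 ≡ 37 (mod 800)
37^2 ≡ 37^2 = 1369 ≡ 569 (mod 800)
37^4 ≡ 569^2 = 323761 ≡ 561 (mod 800)
37^8 ≡ 561^2 = 314721 ≡ 321 (mod 800)
37^16 ≡ 321^2 = 103041 ≡ 641 (mod 800)
37^32 ≡ 641^2 = 410881 ≡ 481 (mod 800)
37^64 ≡ 481^2 = 231361 ≡ 161 (mod 800)
37^128 ≡ 161^2 = 25921 ≡ 321 (mod 800)
37^198 = 37^128 * 37^64 * 37^4 * 37^2 ≡ 321 * 161 * 561 * 569 (mod 800).
Accumulate the product:
321 * 161 = 51681 ≡ 481
481 * 561 = 269841 ≡ 241
241 * 569 = 137129 ≡ 329

329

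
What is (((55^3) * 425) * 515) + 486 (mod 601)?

583

(55)^3 ≡ 499 (mod 601)
499 * 425 = 212075 ≡ 523 (mod 601)
523 * 515 = 269345 ≡ 97 (mod 601)
97 + 486 = 583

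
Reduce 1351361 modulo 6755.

1351361 = 200×6755 + 361, so 1351361 ≡ 361 (mod 6755).

361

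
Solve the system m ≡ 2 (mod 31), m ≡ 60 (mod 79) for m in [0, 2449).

1087

31⁻¹ mod 79: 31·51 ≡ 1 (mod 79), so 31⁻¹ ≡ 51.
m = 2 + 31·((60 − 2)·51 mod 79) = 2 + 31·35 = 1087.
Check: 1087 mod 31 = 2, 1087 mod 79 = 60. ✓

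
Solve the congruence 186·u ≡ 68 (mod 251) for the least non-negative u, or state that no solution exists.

gcd(186, 251) = 1, so a unique solution mod 251 exists.
186⁻¹ ≡ 139 (mod 251).
u ≡ 139·68 ≡ 165 (mod 251).

165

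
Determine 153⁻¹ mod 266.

266 = 1×153 + 113
153 = 1×113 + 40
113 = 2×40 + 33
40 = 1×33 + 7
33 = 4×7 + 5
7 = 1×5 + 2
5 = 2×2 + 1
2 = 2×1 + 0
gcd(153, 266) = 1, so the inverse exists.
Back-substitute for 1:
1 = 1×5 − 2×2
  = −2×7 + 3×5
  = 3×33 − 14×7
  = −14×40 + 17×33
  = 17×113 − 48×40
  = −48×153 + 65×113
  = 65×266 − 113×153
So 153⁻¹ ≡ −113 ≡ 153 (mod 266).

153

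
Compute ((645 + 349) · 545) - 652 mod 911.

645 + 349 = 994 ≡ 83 (mod 911)
83 · 545 = 45235 ≡ 596 (mod 911)
596 - 652 = -56 ≡ 855 (mod 911)

855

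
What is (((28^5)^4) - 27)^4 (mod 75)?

1

(28)^5 ≡ 43 (mod 75)
(43)^4 ≡ 1 (mod 75)
1 - 27 = -26 ≡ 49 (mod 75)
(49)^4 ≡ 1 (mod 75)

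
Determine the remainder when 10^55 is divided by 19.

55 in binary is 110111, i.e. 55 = 32 + 16 + 4 + 2 + 1.
10^1 ≡ 10 (mod 19)
10^2 ≡ 10^2 = 100 ≡ 5 (mod 19)
10^4 ≡ 5^2 = 25 ≡ 6 (mod 19)
10^8 ≡ 6^2 = 36 ≡ 17 (mod 19)
10^16 ≡ 17^2 = 289 ≡ 4 (mod 19)
10^32 ≡ 4^2 = 16 (mod 19)
10^55 = 10^32 × 10^16 × 10^4 × 10^2 × 10^1 ≡ 16 × 4 × 6 × 5 × 10 (mod 19).
Accumulate the product:
16 × 4 = 64 ≡ 7
7 × 6 = 42 ≡ 4
4 × 5 = 20 ≡ 1
1 × 10 = 10

10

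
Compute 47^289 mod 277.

289 in binary is 100100001, i.e. 289 = 256 + 32 + 1.
47^1 ≡ 47 (mod 277)
47^2 ≡ 47^2 = 2209 ≡ 270 (mod 277)
47^4 ≡ 270^2 = 72900 ≡ 49 (mod 277)
47^8 ≡ 49^2 = 2401 ≡ 185 (mod 277)
47^16 ≡ 185^2 = 34225 ≡ 154 (mod 277)
47^32 ≡ 154^2 = 23716 ≡ 171 (mod 277)
47^64 ≡ 171^2 = 29241 ≡ 156 (mod 277)
47^128 ≡ 156^2 = 24336 ≡ 237 (mod 277)
47^256 ≡ 237^2 = 56169 ≡ 215 (mod 277)
47^289 = 47^256 · 47^32 · 47^1 ≡ 215 · 171 · 47 (mod 277).
Accumulate the product:
215 · 171 = 36765 ≡ 201
201 · 47 = 9447 ≡ 29

29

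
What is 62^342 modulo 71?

342 in binary is 101010110, i.e. 342 = 256 + 64 + 16 + 4 + 2.
62^1 ≡ 62 (mod 71)
62^2 ≡ 62^2 = 3844 ≡ 10 (mod 71)
62^4 ≡ 10^2 = 100 ≡ 29 (mod 71)
62^8 ≡ 29^2 = 841 ≡ 60 (mod 71)
62^16 ≡ 60^2 = 3600 ≡ 50 (mod 71)
62^32 ≡ 50^2 = 2500 ≡ 15 (mod 71)
62^64 ≡ 15^2 = 225 ≡ 12 (mod 71)
62^128 ≡ 12^2 = 144 ≡ 2 (mod 71)
62^256 ≡ 2^2 = 4 (mod 71)
62^342 = 62^256 * 62^64 * 62^16 * 62^4 * 62^2 ≡ 4 * 12 * 50 * 29 * 10 (mod 71).
Accumulate the product:
4 * 12 = 48
48 * 50 = 2400 ≡ 57
57 * 29 = 1653 ≡ 20
20 * 10 = 200 ≡ 58

58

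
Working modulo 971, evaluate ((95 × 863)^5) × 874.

95 × 863 = 81985 ≡ 421 (mod 971)
(421)^5 ≡ 804 (mod 971)
804 × 874 = 702696 ≡ 663 (mod 971)

663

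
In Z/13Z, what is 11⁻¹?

6

13 = 1·11 + 2
11 = 5·2 + 1
2 = 2·1 + 0
gcd(11, 13) = 1, so the inverse exists.
Back-substitute for 1:
1 = 1·11 − 5·2
  = −5·13 + 6·11
So 11⁻¹ ≡ 6 (mod 13).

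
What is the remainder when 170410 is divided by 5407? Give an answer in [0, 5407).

2793

170410 = 31*5407 + 2793, so 170410 ≡ 2793 (mod 5407).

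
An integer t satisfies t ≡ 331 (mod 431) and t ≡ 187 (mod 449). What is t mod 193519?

431⁻¹ mod 449: 431*424 ≡ 1 (mod 449), so 431⁻¹ ≡ 424.
t = 331 + 431*((187 − 331)*424 mod 449) = 331 + 431*8 = 3779.

3779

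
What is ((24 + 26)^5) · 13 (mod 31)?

24 + 26 = 50 ≡ 19 (mod 31)
(19)^5 ≡ 5 (mod 31)
5 · 13 = 65 ≡ 3 (mod 31)

3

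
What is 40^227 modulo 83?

227 in binary is 11100011, i.e. 227 = 128 + 64 + 32 + 2 + 1.
40^1 ≡ 40 (mod 83)
40^2 ≡ 40^2 = 1600 ≡ 23 (mod 83)
40^4 ≡ 23^2 = 529 ≡ 31 (mod 83)
40^8 ≡ 31^2 = 961 ≡ 48 (mod 83)
40^16 ≡ 48^2 = 2304 ≡ 63 (mod 83)
40^32 ≡ 63^2 = 3969 ≡ 68 (mod 83)
40^64 ≡ 68^2 = 4624 ≡ 59 (mod 83)
40^128 ≡ 59^2 = 3481 ≡ 78 (mod 83)
40^227 = 40^128 × 40^64 × 40^32 × 40^2 × 40^1 ≡ 78 × 59 × 68 × 23 × 40 (mod 83).
Accumulate the product:
78 × 59 = 4602 ≡ 37
37 × 68 = 2516 ≡ 26
26 × 23 = 598 ≡ 17
17 × 40 = 680 ≡ 16

16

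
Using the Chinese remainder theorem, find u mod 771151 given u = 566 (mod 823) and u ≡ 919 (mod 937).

823⁻¹ mod 937: 823×600 ≡ 1 (mod 937), so 823⁻¹ ≡ 600.
u = 566 + 823×((919 − 566)×600 mod 937) = 566 + 823×38 = 31840.
Check: 31840 mod 823 = 566, 31840 mod 937 = 919. ✓

31840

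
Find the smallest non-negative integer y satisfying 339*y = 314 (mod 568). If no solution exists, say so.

78

gcd(339, 568) = 1, so a unique solution mod 568 exists.
339⁻¹ ≡ 315 (mod 568).
y ≡ 315*314 ≡ 78 (mod 568).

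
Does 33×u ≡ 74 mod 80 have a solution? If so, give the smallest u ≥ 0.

gcd(33, 80) = 1, so a unique solution mod 80 exists.
33⁻¹ ≡ 17 (mod 80).
u ≡ 17×74 ≡ 58 (mod 80).

58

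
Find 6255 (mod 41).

23

6255 = 152·41 + 23, so 6255 ≡ 23 (mod 41).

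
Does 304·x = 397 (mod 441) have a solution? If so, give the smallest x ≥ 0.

319

gcd(304, 441) = 1, so a unique solution mod 441 exists.
304⁻¹ ≡ 103 (mod 441).
x ≡ 103·397 ≡ 319 (mod 441).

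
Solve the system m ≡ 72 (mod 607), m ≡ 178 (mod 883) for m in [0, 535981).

42562

607⁻¹ mod 883: 607×867 ≡ 1 (mod 883), so 607⁻¹ ≡ 867.
m = 72 + 607×((178 − 72)×867 mod 883) = 72 + 607×70 = 42562.
Check: 42562 mod 607 = 72, 42562 mod 883 = 178. ✓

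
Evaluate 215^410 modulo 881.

186

410 in binary is 110011010, i.e. 410 = 256 + 128 + 16 + 8 + 2.
215^1 ≡ 215 (mod 881)
215^2 ≡ 215^2 = 46225 ≡ 413 (mod 881)
215^4 ≡ 413^2 = 170569 ≡ 536 (mod 881)
215^8 ≡ 536^2 = 287296 ≡ 90 (mod 881)
215^16 ≡ 90^2 = 8100 ≡ 171 (mod 881)
215^32 ≡ 171^2 = 29241 ≡ 168 (mod 881)
215^64 ≡ 168^2 = 28224 ≡ 32 (mod 881)
215^128 ≡ 32^2 = 1024 ≡ 143 (mod 881)
215^256 ≡ 143^2 = 20449 ≡ 186 (mod 881)
215^410 = 215^256 · 215^128 · 215^16 · 215^8 · 215^2 ≡ 186 · 143 · 171 · 90 · 413 (mod 881).
Accumulate the product:
186 · 143 = 26598 ≡ 168
168 · 171 = 28728 ≡ 536
536 · 90 = 48240 ≡ 666
666 · 413 = 275058 ≡ 186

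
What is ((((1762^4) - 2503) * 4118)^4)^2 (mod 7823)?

(1762)^4 ≡ 296 (mod 7823)
296 - 2503 = -2207 ≡ 5616 (mod 7823)
5616 * 4118 = 23126688 ≡ 1900 (mod 7823)
(1900)^4 ≡ 6990 (mod 7823)
(6990)^2 ≡ 5465 (mod 7823)

5465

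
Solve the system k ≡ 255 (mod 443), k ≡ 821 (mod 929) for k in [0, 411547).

247006

443⁻¹ mod 929: 443·216 ≡ 1 (mod 929), so 443⁻¹ ≡ 216.
k = 255 + 443·((821 − 255)·216 mod 929) = 255 + 443·557 = 247006.
Check: 247006 mod 443 = 255, 247006 mod 929 = 821. ✓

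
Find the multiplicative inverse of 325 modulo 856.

669

By the extended Euclidean algorithm:
856 = 2·325 + 206
325 = 1·206 + 119
206 = 1·119 + 87
119 = 1·87 + 32
87 = 2·32 + 23
32 = 1·23 + 9
23 = 2·9 + 5
9 = 1·5 + 4
5 = 1·4 + 1
4 = 4·1 + 0
gcd(325, 856) = 1, so the inverse exists.
Back-substitute for 1:
1 = 1·5 − 1·4
  = −1·9 + 2·5
  = 2·23 − 5·9
  = −5·32 + 7·23
  = 7·87 − 19·32
  = −19·119 + 26·87
  = 26·206 − 45·119
  = −45·325 + 71·206
  = 71·856 − 187·325
So 325⁻¹ ≡ −187 ≡ 669 (mod 856).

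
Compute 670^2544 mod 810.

640

Using repeated squaring:
2544 in binary is 100111110000, i.e. 2544 = 2048 + 256 + 128 + 64 + 32 + 16.
670^1 ≡ 670 (mod 810)
670^2 ≡ 670^2 = 448900 ≡ 160 (mod 810)
670^4 ≡ 160^2 = 25600 ≡ 490 (mod 810)
670^8 ≡ 490^2 = 240100 ≡ 340 (mod 810)
670^16 ≡ 340^2 = 115600 ≡ 580 (mod 810)
670^32 ≡ 580^2 = 336400 ≡ 250 (mod 810)
670^64 ≡ 250^2 = 62500 ≡ 130 (mod 810)
670^128 ≡ 130^2 = 16900 ≡ 700 (mod 810)
670^256 ≡ 700^2 = 490000 ≡ 760 (mod 810)
670^512 ≡ 760^2 = 577600 ≡ 70 (mod 810)
670^1024 ≡ 70^2 = 4900 ≡ 40 (mod 810)
670^2048 ≡ 40^2 = 1600 ≡ 790 (mod 810)
670^2544 = 670^2048 × 670^256 × 670^128 × 670^64 × 670^32 × 670^16 ≡ 790 × 760 × 700 × 130 × 250 × 580 (mod 810).
Accumulate the product:
790 × 760 = 600400 ≡ 190
190 × 700 = 133000 ≡ 160
160 × 130 = 20800 ≡ 550
550 × 250 = 137500 ≡ 610
610 × 580 = 353800 ≡ 640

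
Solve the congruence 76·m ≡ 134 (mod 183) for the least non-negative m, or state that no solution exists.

74

gcd(76, 183) = 1, so a unique solution mod 183 exists.
76⁻¹ ≡ 118 (mod 183).
m ≡ 118·134 ≡ 74 (mod 183).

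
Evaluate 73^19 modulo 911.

270

Compute successive squares:
73^1 ≡ 73 (mod 911)
73^2 ≡ 73^2 = 5329 ≡ 774 (mod 911)
73^4 ≡ 774^2 = 599076 ≡ 549 (mod 911)
73^8 ≡ 549^2 = 301401 ≡ 771 (mod 911)
73^16 ≡ 771^2 = 594441 ≡ 469 (mod 911)
73^19 = 73^16 * 73^2 * 73^1 ≡ 469 * 774 * 73 (mod 911).
Accumulate the product:
469 * 774 = 363006 ≡ 428
428 * 73 = 31244 ≡ 270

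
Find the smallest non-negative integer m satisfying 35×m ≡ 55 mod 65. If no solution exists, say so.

gcd(35, 65) = 5, and 5 | 55, so solutions exist.
Divide through by 5: 7×m mod 13 = 11.
7⁻¹ ≡ 2 (mod 13).
m ≡ 2×11 ≡ 9 (mod 13).
The smallest non-negative solution is m = 9.

9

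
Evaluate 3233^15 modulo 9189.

3095

Compute successive squares:
15 in binary is 1111, i.e. 15 = 8 + 4 + 2 + 1.
3233^1 ≡ 3233 (mod 9189)
3233^2 ≡ 3233^2 = 10452289 ≡ 4396 (mod 9189)
3233^4 ≡ 4396^2 = 19324816 ≡ 349 (mod 9189)
3233^8 ≡ 349^2 = 121801 ≡ 2344 (mod 9189)
3233^15 = 3233^8 · 3233^4 · 3233^2 · 3233^1 ≡ 2344 · 349 · 4396 · 3233 (mod 9189).
Accumulate the product:
2344 · 349 = 818056 ≡ 235
235 · 4396 = 1033060 ≡ 3892
3892 · 3233 = 12582836 ≡ 3095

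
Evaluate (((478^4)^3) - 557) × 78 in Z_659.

590

(478)^4 ≡ 135 (mod 659)
(135)^3 ≡ 328 (mod 659)
328 - 557 = -229 ≡ 430 (mod 659)
430 × 78 = 33540 ≡ 590 (mod 659)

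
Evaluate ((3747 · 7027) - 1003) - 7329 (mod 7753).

3747 · 7027 = 26330169 ≡ 981 (mod 7753)
981 - 1003 = -22 ≡ 7731 (mod 7753)
7731 - 7329 = 402

402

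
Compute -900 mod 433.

-900 = -3*433 + 399, so -900 ≡ 399 (mod 433).

399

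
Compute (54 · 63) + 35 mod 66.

54 · 63 = 3402 ≡ 36 (mod 66)
36 + 35 = 71 ≡ 5 (mod 66)

5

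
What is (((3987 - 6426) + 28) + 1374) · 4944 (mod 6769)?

3974

3987 - 6426 = -2439 ≡ 4330 (mod 6769)
4330 + 28 = 4358
4358 + 1374 = 5732
5732 · 4944 = 28339008 ≡ 3974 (mod 6769)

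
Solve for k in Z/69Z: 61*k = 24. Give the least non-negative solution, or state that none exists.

gcd(61, 69) = 1, so a unique solution mod 69 exists.
61⁻¹ ≡ 43 (mod 69).
k ≡ 43*24 ≡ 66 (mod 69).

66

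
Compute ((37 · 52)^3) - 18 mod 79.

51

37 · 52 = 1924 ≡ 28 (mod 79)
(28)^3 ≡ 69 (mod 79)
69 - 18 = 51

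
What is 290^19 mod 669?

368

By square-and-multiply:
19 in binary is 10011, i.e. 19 = 16 + 2 + 1.
290^1 ≡ 290 (mod 669)
290^2 ≡ 290^2 = 84100 ≡ 475 (mod 669)
290^4 ≡ 475^2 = 225625 ≡ 172 (mod 669)
290^8 ≡ 172^2 = 29584 ≡ 148 (mod 669)
290^16 ≡ 148^2 = 21904 ≡ 496 (mod 669)
290^19 = 290^16 · 290^2 · 290^1 ≡ 496 · 475 · 290 (mod 669).
Accumulate the product:
496 · 475 = 235600 ≡ 112
112 · 290 = 32480 ≡ 368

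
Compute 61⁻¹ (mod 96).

Run the extended Euclidean algorithm:
96 = 1*61 + 35
61 = 1*35 + 26
35 = 1*26 + 9
26 = 2*9 + 8
9 = 1*8 + 1
8 = 8*1 + 0
gcd(61, 96) = 1, so the inverse exists.
Back-substitute for 1:
1 = 1*9 − 1*8
  = −1*26 + 3*9
  = 3*35 − 4*26
  = −4*61 + 7*35
  = 7*96 − 11*61
So 61⁻¹ ≡ −11 ≡ 85 (mod 96).

85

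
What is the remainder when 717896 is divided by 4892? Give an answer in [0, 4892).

3664

717896 = 146·4892 + 3664, so 717896 ≡ 3664 (mod 4892).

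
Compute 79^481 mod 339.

79^1 ≡ 79 (mod 339)
79^2 ≡ 79^2 = 6241 ≡ 139 (mod 339)
79^4 ≡ 139^2 = 19321 ≡ 337 (mod 339)
79^8 ≡ 337^2 = 113569 ≡ 4 (mod 339)
79^16 ≡ 4^2 = 16 (mod 339)
79^32 ≡ 16^2 = 256 (mod 339)
79^64 ≡ 256^2 = 65536 ≡ 109 (mod 339)
79^128 ≡ 109^2 = 11881 ≡ 16 (mod 339)
79^256 ≡ 16^2 = 256 (mod 339)
79^481 = 79^256 × 79^128 × 79^64 × 79^32 × 79^1 ≡ 256 × 16 × 109 × 256 × 79 (mod 339).
Accumulate the product:
256 × 16 = 4096 ≡ 28
28 × 109 = 3052 ≡ 1
1 × 256 = 256
256 × 79 = 20224 ≡ 223

223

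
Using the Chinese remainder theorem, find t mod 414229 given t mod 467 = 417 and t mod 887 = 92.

143786

467⁻¹ mod 887: 467·302 ≡ 1 (mod 887), so 467⁻¹ ≡ 302.
t = 417 + 467·((92 − 417)·302 mod 887) = 417 + 467·307 = 143786.
Check: 143786 mod 467 = 417, 143786 mod 887 = 92. ✓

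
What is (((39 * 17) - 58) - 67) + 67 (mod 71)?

39 * 17 = 663 ≡ 24 (mod 71)
24 - 58 = -34 ≡ 37 (mod 71)
37 - 67 = -30 ≡ 41 (mod 71)
41 + 67 = 108 ≡ 37 (mod 71)

37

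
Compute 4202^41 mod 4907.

Using repeated squaring:
41 in binary is 101001, i.e. 41 = 32 + 8 + 1.
4202^1 ≡ 4202 (mod 4907)
4202^2 ≡ 4202^2 = 17656804 ≡ 1418 (mod 4907)
4202^4 ≡ 1418^2 = 2010724 ≡ 3761 (mod 4907)
4202^8 ≡ 3761^2 = 14145121 ≡ 3147 (mod 4907)
4202^16 ≡ 3147^2 = 9903609 ≡ 1283 (mod 4907)
4202^32 ≡ 1283^2 = 1646089 ≡ 2244 (mod 4907)
4202^41 = 4202^32 · 4202^8 · 4202^1 ≡ 2244 · 3147 · 4202 (mod 4907).
Accumulate the product:
2244 · 3147 = 7061868 ≡ 695
695 · 4202 = 2920390 ≡ 725

725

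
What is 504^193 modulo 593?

By square-and-multiply:
504^1 ≡ 504 (mod 593)
504^2 ≡ 504^2 = 254016 ≡ 212 (mod 593)
504^4 ≡ 212^2 = 44944 ≡ 469 (mod 593)
504^8 ≡ 469^2 = 219961 ≡ 551 (mod 593)
504^16 ≡ 551^2 = 303601 ≡ 578 (mod 593)
504^32 ≡ 578^2 = 334084 ≡ 225 (mod 593)
504^64 ≡ 225^2 = 50625 ≡ 220 (mod 593)
504^128 ≡ 220^2 = 48400 ≡ 367 (mod 593)
504^193 = 504^128 · 504^64 · 504^1 ≡ 367 · 220 · 504 (mod 593).
Accumulate the product:
367 · 220 = 80740 ≡ 92
92 · 504 = 46368 ≡ 114

114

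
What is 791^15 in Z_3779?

169

791^1 ≡ 791 (mod 3779)
791^2 ≡ 791^2 = 625681 ≡ 2146 (mod 3779)
791^4 ≡ 2146^2 = 4605316 ≡ 2494 (mod 3779)
791^8 ≡ 2494^2 = 6220036 ≡ 3581 (mod 3779)
791^15 = 791^8 * 791^4 * 791^2 * 791^1 ≡ 3581 * 2494 * 2146 * 791 (mod 3779).
Accumulate the product:
3581 * 2494 = 8931014 ≡ 1237
1237 * 2146 = 2654602 ≡ 1744
1744 * 791 = 1379504 ≡ 169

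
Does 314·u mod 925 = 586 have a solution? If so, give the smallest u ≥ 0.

gcd(314, 925) = 1, so a unique solution mod 925 exists.
314⁻¹ ≡ 109 (mod 925).
u ≡ 109·586 ≡ 49 (mod 925).

49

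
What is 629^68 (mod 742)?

68 in binary is 1000100, i.e. 68 = 64 + 4.
629^1 ≡ 629 (mod 742)
629^2 ≡ 629^2 = 395641 ≡ 155 (mod 742)
629^4 ≡ 155^2 = 24025 ≡ 281 (mod 742)
629^8 ≡ 281^2 = 78961 ≡ 309 (mod 742)
629^16 ≡ 309^2 = 95481 ≡ 505 (mod 742)
629^32 ≡ 505^2 = 255025 ≡ 519 (mod 742)
629^64 ≡ 519^2 = 269361 ≡ 15 (mod 742)
629^68 = 629^64 × 629^4 ≡ 15 × 281 (mod 742).
15 × 281 = 4215 ≡ 505 (mod 742).

505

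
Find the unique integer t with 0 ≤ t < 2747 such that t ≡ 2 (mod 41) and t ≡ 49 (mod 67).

1724

41⁻¹ mod 67: 41·18 ≡ 1 (mod 67), so 41⁻¹ ≡ 18.
t = 2 + 41·((49 − 2)·18 mod 67) = 2 + 41·42 = 1724.
Check: 1724 mod 41 = 2, 1724 mod 67 = 49. ✓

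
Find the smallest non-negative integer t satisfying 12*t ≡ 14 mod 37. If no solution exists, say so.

32

gcd(12, 37) = 1, so a unique solution mod 37 exists.
12⁻¹ ≡ 34 (mod 37).
t ≡ 34*14 ≡ 32 (mod 37).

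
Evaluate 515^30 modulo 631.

Compute successive squares:
30 in binary is 11110, i.e. 30 = 16 + 8 + 4 + 2.
515^1 ≡ 515 (mod 631)
515^2 ≡ 515^2 = 265225 ≡ 205 (mod 631)
515^4 ≡ 205^2 = 42025 ≡ 379 (mod 631)
515^8 ≡ 379^2 = 143641 ≡ 404 (mod 631)
515^16 ≡ 404^2 = 163216 ≡ 418 (mod 631)
515^30 = 515^16 × 515^8 × 515^4 × 515^2 ≡ 418 × 404 × 379 × 205 (mod 631).
Accumulate the product:
418 × 404 = 168872 ≡ 395
395 × 379 = 149705 ≡ 158
158 × 205 = 32390 ≡ 209

209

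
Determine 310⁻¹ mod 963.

817

Apply the Euclidean algorithm and back-substitute:
963 = 3×310 + 33
310 = 9×33 + 13
33 = 2×13 + 7
13 = 1×7 + 6
7 = 1×6 + 1
6 = 6×1 + 0
gcd(310, 963) = 1, so the inverse exists.
Back-substitute for 1:
1 = 1×7 − 1×6
  = −1×13 + 2×7
  = 2×33 − 5×13
  = −5×310 + 47×33
  = 47×963 − 146×310
So 310⁻¹ ≡ −146 ≡ 817 (mod 963).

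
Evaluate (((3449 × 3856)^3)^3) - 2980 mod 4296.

1828

3449 × 3856 = 13299344 ≡ 3224 (mod 4296)
(3224)^3 ≡ 8 (mod 4296)
(8)^3 ≡ 512 (mod 4296)
512 - 2980 = -2468 ≡ 1828 (mod 4296)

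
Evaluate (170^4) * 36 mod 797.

(170)^4 ≡ 226 (mod 797)
226 * 36 = 8136 ≡ 166 (mod 797)

166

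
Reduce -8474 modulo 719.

154

-8474 = -12*719 + 154, so -8474 ≡ 154 (mod 719).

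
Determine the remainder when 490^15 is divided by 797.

9

490^1 ≡ 490 (mod 797)
490^2 ≡ 490^2 = 240100 ≡ 203 (mod 797)
490^4 ≡ 203^2 = 41209 ≡ 562 (mod 797)
490^8 ≡ 562^2 = 315844 ≡ 232 (mod 797)
490^15 = 490^8 · 490^4 · 490^2 · 490^1 ≡ 232 · 562 · 203 · 490 (mod 797).
Accumulate the product:
232 · 562 = 130384 ≡ 473
473 · 203 = 96019 ≡ 379
379 · 490 = 185710 ≡ 9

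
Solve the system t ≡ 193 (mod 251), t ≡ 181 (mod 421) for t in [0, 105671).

251⁻¹ mod 421: 251·52 ≡ 1 (mod 421), so 251⁻¹ ≡ 52.
t = 193 + 251·((181 − 193)·52 mod 421) = 193 + 251·218 = 54911.

54911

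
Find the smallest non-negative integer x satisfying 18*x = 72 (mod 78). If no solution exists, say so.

gcd(18, 78) = 6, and 6 | 72, so solutions exist.
Divide through by 6: 3*x ≡ 12 (mod 13).
3⁻¹ ≡ 9 (mod 13).
x ≡ 9*12 ≡ 4 (mod 13).
The smallest non-negative solution is x = 4.

4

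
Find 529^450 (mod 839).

354

Using repeated squaring:
450 in binary is 111000010, i.e. 450 = 256 + 128 + 64 + 2.
529^1 ≡ 529 (mod 839)
529^2 ≡ 529^2 = 279841 ≡ 454 (mod 839)
529^4 ≡ 454^2 = 206116 ≡ 561 (mod 839)
529^8 ≡ 561^2 = 314721 ≡ 96 (mod 839)
529^16 ≡ 96^2 = 9216 ≡ 826 (mod 839)
529^32 ≡ 826^2 = 682276 ≡ 169 (mod 839)
529^64 ≡ 169^2 = 28561 ≡ 35 (mod 839)
529^128 ≡ 35^2 = 1225 ≡ 386 (mod 839)
529^256 ≡ 386^2 = 148996 ≡ 493 (mod 839)
529^450 = 529^256 · 529^128 · 529^64 · 529^2 ≡ 493 · 386 · 35 · 454 (mod 839).
Accumulate the product:
493 · 386 = 190298 ≡ 684
684 · 35 = 23940 ≡ 448
448 · 454 = 203392 ≡ 354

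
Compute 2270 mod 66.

26

2270 = 34·66 + 26, so 2270 ≡ 26 (mod 66).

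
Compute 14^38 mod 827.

304

38 in binary is 100110, i.e. 38 = 32 + 4 + 2.
14^1 ≡ 14 (mod 827)
14^2 ≡ 14^2 = 196 (mod 827)
14^4 ≡ 196^2 = 38416 ≡ 374 (mod 827)
14^8 ≡ 374^2 = 139876 ≡ 113 (mod 827)
14^16 ≡ 113^2 = 12769 ≡ 364 (mod 827)
14^32 ≡ 364^2 = 132496 ≡ 176 (mod 827)
14^38 = 14^32 × 14^4 × 14^2 ≡ 176 × 374 × 196 (mod 827).
Accumulate the product:
176 × 374 = 65824 ≡ 491
491 × 196 = 96236 ≡ 304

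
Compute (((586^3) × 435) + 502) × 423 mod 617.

453

(586)^3 ≡ 442 (mod 617)
442 × 435 = 192270 ≡ 383 (mod 617)
383 + 502 = 885 ≡ 268 (mod 617)
268 × 423 = 113364 ≡ 453 (mod 617)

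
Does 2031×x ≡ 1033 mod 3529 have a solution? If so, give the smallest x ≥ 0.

421

gcd(2031, 3529) = 1, so a unique solution mod 3529 exists.
2031⁻¹ ≡ 629 (mod 3529).
x ≡ 629×1033 ≡ 421 (mod 3529).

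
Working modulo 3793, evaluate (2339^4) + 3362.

(2339)^4 ≡ 3314 (mod 3793)
3314 + 3362 = 6676 ≡ 2883 (mod 3793)

2883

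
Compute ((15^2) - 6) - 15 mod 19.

14

(15)^2 ≡ 16 (mod 19)
16 - 6 = 10
10 - 15 = -5 ≡ 14 (mod 19)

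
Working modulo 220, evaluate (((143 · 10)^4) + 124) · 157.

143 · 10 = 1430 ≡ 110 (mod 220)
(110)^4 ≡ 0 (mod 220)
0 + 124 = 124
124 · 157 = 19468 ≡ 108 (mod 220)

108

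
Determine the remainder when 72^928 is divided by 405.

81

928 in binary is 1110100000, i.e. 928 = 512 + 256 + 128 + 32.
72^1 ≡ 72 (mod 405)
72^2 ≡ 72^2 = 5184 ≡ 324 (mod 405)
72^4 ≡ 324^2 = 104976 ≡ 81 (mod 405)
72^8 ≡ 81^2 = 6561 ≡ 81 (mod 405)
72^16 ≡ 81^2 = 6561 ≡ 81 (mod 405)
72^32 ≡ 81^2 = 6561 ≡ 81 (mod 405)
72^64 ≡ 81^2 = 6561 ≡ 81 (mod 405)
72^128 ≡ 81^2 = 6561 ≡ 81 (mod 405)
72^256 ≡ 81^2 = 6561 ≡ 81 (mod 405)
72^512 ≡ 81^2 = 6561 ≡ 81 (mod 405)
72^928 = 72^512 · 72^256 · 72^128 · 72^32 ≡ 81 · 81 · 81 · 81 (mod 405).
Accumulate the product:
81 · 81 = 6561 ≡ 81
81 · 81 = 6561 ≡ 81
81 · 81 = 6561 ≡ 81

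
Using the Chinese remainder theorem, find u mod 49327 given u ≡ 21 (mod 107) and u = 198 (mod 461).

107⁻¹ mod 461: 107·405 ≡ 1 (mod 461), so 107⁻¹ ≡ 405.
u = 21 + 107·((198 − 21)·405 mod 461) = 21 + 107·230 = 24631.

24631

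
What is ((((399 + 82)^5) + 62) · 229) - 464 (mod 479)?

399 + 82 = 481 ≡ 2 (mod 479)
(2)^5 ≡ 32 (mod 479)
32 + 62 = 94
94 · 229 = 21526 ≡ 450 (mod 479)
450 - 464 = -14 ≡ 465 (mod 479)

465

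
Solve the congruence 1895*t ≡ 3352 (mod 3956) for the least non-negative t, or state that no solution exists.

gcd(1895, 3956) = 1, so a unique solution mod 3956 exists.
1895⁻¹ ≡ 1835 (mod 3956).
t ≡ 1835*3352 ≡ 3296 (mod 3956).

3296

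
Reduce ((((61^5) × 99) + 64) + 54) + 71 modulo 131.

26

(61)^5 ≡ 1 (mod 131)
1 × 99 = 99
99 + 64 = 163 ≡ 32 (mod 131)
32 + 54 = 86
86 + 71 = 157 ≡ 26 (mod 131)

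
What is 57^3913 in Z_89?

Using repeated squaring:
3913 in binary is 111101001001, i.e. 3913 = 2048 + 1024 + 512 + 256 + 64 + 8 + 1.
57^1 ≡ 57 (mod 89)
57^2 ≡ 57^2 = 3249 ≡ 45 (mod 89)
57^4 ≡ 45^2 = 2025 ≡ 67 (mod 89)
57^8 ≡ 67^2 = 4489 ≡ 39 (mod 89)
57^16 ≡ 39^2 = 1521 ≡ 8 (mod 89)
57^32 ≡ 8^2 = 64 (mod 89)
57^64 ≡ 64^2 = 4096 ≡ 2 (mod 89)
57^128 ≡ 2^2 = 4 (mod 89)
57^256 ≡ 4^2 = 16 (mod 89)
57^512 ≡ 16^2 = 256 ≡ 78 (mod 89)
57^1024 ≡ 78^2 = 6084 ≡ 32 (mod 89)
57^2048 ≡ 32^2 = 1024 ≡ 45 (mod 89)
57^3913 = 57^2048 × 57^1024 × 57^512 × 57^256 × 57^64 × 57^8 × 57^1 ≡ 45 × 32 × 78 × 16 × 2 × 39 × 57 (mod 89).
Accumulate the product:
45 × 32 = 1440 ≡ 16
16 × 78 = 1248 ≡ 2
2 × 16 = 32
32 × 2 = 64
64 × 39 = 2496 ≡ 4
4 × 57 = 228 ≡ 50

50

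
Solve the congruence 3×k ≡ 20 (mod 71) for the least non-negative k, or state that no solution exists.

gcd(3, 71) = 1, so a unique solution mod 71 exists.
3⁻¹ ≡ 24 (mod 71).
k ≡ 24×20 ≡ 54 (mod 71).

54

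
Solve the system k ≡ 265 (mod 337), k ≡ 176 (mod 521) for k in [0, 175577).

337⁻¹ mod 521: 337·252 ≡ 1 (mod 521), so 337⁻¹ ≡ 252.
k = 265 + 337·((176 − 265)·252 mod 521) = 265 + 337·496 = 167417.

167417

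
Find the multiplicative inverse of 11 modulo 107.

39

107 = 9·11 + 8
11 = 1·8 + 3
8 = 2·3 + 2
3 = 1·2 + 1
2 = 2·1 + 0
gcd(11, 107) = 1, so the inverse exists.
Back-substitute for 1:
1 = 1·3 − 1·2
  = −1·8 + 3·3
  = 3·11 − 4·8
  = −4·107 + 39·11
So 11⁻¹ ≡ 39 (mod 107).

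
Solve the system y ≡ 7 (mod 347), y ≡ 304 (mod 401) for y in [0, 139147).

347⁻¹ mod 401: 347*349 ≡ 1 (mod 401), so 347⁻¹ ≡ 349.
y = 7 + 347*((304 − 7)*349 mod 401) = 7 + 347*195 = 67672.

67672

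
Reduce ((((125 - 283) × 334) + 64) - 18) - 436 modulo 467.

76

125 - 283 = -158 ≡ 309 (mod 467)
309 × 334 = 103206 ≡ 466 (mod 467)
466 + 64 = 530 ≡ 63 (mod 467)
63 - 18 = 45
45 - 436 = -391 ≡ 76 (mod 467)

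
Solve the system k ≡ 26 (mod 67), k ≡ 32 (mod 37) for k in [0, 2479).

67⁻¹ mod 37: 67×21 ≡ 1 (mod 37), so 67⁻¹ ≡ 21.
k = 26 + 67×((32 − 26)×21 mod 37) = 26 + 67×15 = 1031.

1031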